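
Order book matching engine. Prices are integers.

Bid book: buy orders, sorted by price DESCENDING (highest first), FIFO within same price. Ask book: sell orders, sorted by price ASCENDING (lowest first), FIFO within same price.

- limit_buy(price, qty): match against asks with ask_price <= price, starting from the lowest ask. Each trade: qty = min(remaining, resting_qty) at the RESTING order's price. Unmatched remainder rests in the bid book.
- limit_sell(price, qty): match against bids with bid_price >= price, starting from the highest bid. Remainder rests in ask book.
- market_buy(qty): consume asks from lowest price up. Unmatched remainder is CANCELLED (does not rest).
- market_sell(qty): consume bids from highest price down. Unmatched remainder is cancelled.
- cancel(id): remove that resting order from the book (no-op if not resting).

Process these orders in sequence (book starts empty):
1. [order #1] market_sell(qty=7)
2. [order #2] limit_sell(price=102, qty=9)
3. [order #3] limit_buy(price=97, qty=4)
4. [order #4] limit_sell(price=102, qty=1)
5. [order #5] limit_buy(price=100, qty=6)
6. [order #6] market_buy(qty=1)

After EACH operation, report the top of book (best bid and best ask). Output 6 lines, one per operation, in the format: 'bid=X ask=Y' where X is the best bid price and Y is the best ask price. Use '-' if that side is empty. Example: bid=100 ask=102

After op 1 [order #1] market_sell(qty=7): fills=none; bids=[-] asks=[-]
After op 2 [order #2] limit_sell(price=102, qty=9): fills=none; bids=[-] asks=[#2:9@102]
After op 3 [order #3] limit_buy(price=97, qty=4): fills=none; bids=[#3:4@97] asks=[#2:9@102]
After op 4 [order #4] limit_sell(price=102, qty=1): fills=none; bids=[#3:4@97] asks=[#2:9@102 #4:1@102]
After op 5 [order #5] limit_buy(price=100, qty=6): fills=none; bids=[#5:6@100 #3:4@97] asks=[#2:9@102 #4:1@102]
After op 6 [order #6] market_buy(qty=1): fills=#6x#2:1@102; bids=[#5:6@100 #3:4@97] asks=[#2:8@102 #4:1@102]

Answer: bid=- ask=-
bid=- ask=102
bid=97 ask=102
bid=97 ask=102
bid=100 ask=102
bid=100 ask=102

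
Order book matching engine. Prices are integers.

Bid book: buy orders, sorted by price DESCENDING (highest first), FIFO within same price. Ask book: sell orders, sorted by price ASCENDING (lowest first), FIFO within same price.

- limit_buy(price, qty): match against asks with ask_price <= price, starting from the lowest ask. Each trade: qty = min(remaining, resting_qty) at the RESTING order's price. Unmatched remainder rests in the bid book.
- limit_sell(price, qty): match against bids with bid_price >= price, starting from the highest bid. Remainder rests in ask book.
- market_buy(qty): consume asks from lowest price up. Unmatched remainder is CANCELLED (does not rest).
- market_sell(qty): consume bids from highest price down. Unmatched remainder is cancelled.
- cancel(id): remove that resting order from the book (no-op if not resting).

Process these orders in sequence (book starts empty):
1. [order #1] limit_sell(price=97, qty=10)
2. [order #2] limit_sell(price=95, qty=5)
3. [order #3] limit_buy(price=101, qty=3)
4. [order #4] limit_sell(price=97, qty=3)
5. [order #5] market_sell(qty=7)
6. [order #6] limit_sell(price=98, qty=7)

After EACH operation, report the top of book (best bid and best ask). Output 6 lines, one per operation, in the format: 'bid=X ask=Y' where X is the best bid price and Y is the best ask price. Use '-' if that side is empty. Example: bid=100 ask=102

Answer: bid=- ask=97
bid=- ask=95
bid=- ask=95
bid=- ask=95
bid=- ask=95
bid=- ask=95

Derivation:
After op 1 [order #1] limit_sell(price=97, qty=10): fills=none; bids=[-] asks=[#1:10@97]
After op 2 [order #2] limit_sell(price=95, qty=5): fills=none; bids=[-] asks=[#2:5@95 #1:10@97]
After op 3 [order #3] limit_buy(price=101, qty=3): fills=#3x#2:3@95; bids=[-] asks=[#2:2@95 #1:10@97]
After op 4 [order #4] limit_sell(price=97, qty=3): fills=none; bids=[-] asks=[#2:2@95 #1:10@97 #4:3@97]
After op 5 [order #5] market_sell(qty=7): fills=none; bids=[-] asks=[#2:2@95 #1:10@97 #4:3@97]
After op 6 [order #6] limit_sell(price=98, qty=7): fills=none; bids=[-] asks=[#2:2@95 #1:10@97 #4:3@97 #6:7@98]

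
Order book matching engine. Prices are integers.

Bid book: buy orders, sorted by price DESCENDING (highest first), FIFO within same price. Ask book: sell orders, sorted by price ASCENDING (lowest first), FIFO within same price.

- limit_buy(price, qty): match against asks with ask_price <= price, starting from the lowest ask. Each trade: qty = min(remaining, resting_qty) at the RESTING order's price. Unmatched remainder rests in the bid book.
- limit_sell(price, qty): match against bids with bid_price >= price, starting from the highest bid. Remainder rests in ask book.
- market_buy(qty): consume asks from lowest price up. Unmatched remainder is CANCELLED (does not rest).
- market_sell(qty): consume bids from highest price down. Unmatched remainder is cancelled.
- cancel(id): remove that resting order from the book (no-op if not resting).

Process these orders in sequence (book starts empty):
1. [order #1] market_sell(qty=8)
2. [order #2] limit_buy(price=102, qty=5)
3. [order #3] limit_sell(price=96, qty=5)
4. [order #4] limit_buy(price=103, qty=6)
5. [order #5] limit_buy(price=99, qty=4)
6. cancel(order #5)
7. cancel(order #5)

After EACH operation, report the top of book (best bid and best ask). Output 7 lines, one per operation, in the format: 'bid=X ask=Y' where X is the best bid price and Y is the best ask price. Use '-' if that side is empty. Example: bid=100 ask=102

After op 1 [order #1] market_sell(qty=8): fills=none; bids=[-] asks=[-]
After op 2 [order #2] limit_buy(price=102, qty=5): fills=none; bids=[#2:5@102] asks=[-]
After op 3 [order #3] limit_sell(price=96, qty=5): fills=#2x#3:5@102; bids=[-] asks=[-]
After op 4 [order #4] limit_buy(price=103, qty=6): fills=none; bids=[#4:6@103] asks=[-]
After op 5 [order #5] limit_buy(price=99, qty=4): fills=none; bids=[#4:6@103 #5:4@99] asks=[-]
After op 6 cancel(order #5): fills=none; bids=[#4:6@103] asks=[-]
After op 7 cancel(order #5): fills=none; bids=[#4:6@103] asks=[-]

Answer: bid=- ask=-
bid=102 ask=-
bid=- ask=-
bid=103 ask=-
bid=103 ask=-
bid=103 ask=-
bid=103 ask=-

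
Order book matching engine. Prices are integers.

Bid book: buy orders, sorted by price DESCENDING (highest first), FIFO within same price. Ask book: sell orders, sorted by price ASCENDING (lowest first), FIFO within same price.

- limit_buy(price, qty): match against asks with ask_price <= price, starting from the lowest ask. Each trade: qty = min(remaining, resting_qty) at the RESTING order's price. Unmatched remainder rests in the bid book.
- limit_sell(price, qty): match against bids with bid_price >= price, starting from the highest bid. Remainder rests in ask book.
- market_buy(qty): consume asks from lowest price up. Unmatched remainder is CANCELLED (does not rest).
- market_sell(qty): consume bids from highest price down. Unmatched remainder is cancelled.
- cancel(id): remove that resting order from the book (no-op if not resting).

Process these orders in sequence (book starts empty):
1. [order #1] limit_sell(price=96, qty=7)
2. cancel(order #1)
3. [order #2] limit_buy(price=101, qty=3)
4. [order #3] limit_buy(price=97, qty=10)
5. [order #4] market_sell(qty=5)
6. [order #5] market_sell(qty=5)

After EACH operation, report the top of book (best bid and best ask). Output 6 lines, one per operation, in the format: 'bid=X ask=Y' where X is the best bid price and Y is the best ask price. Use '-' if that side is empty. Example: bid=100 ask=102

After op 1 [order #1] limit_sell(price=96, qty=7): fills=none; bids=[-] asks=[#1:7@96]
After op 2 cancel(order #1): fills=none; bids=[-] asks=[-]
After op 3 [order #2] limit_buy(price=101, qty=3): fills=none; bids=[#2:3@101] asks=[-]
After op 4 [order #3] limit_buy(price=97, qty=10): fills=none; bids=[#2:3@101 #3:10@97] asks=[-]
After op 5 [order #4] market_sell(qty=5): fills=#2x#4:3@101 #3x#4:2@97; bids=[#3:8@97] asks=[-]
After op 6 [order #5] market_sell(qty=5): fills=#3x#5:5@97; bids=[#3:3@97] asks=[-]

Answer: bid=- ask=96
bid=- ask=-
bid=101 ask=-
bid=101 ask=-
bid=97 ask=-
bid=97 ask=-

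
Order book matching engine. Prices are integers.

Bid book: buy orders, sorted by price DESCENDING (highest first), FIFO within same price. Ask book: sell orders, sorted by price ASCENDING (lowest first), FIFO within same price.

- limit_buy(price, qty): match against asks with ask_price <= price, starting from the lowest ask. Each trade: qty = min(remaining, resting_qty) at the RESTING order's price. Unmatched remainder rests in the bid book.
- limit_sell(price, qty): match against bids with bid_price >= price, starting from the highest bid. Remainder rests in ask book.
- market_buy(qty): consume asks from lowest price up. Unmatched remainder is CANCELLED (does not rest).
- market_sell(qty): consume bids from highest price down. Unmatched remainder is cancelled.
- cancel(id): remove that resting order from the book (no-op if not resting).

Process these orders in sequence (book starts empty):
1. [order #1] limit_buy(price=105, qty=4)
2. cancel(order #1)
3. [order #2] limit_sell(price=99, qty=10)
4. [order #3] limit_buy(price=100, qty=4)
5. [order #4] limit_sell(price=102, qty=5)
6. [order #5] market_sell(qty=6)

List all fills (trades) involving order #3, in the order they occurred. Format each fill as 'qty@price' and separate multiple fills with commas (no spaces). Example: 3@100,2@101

Answer: 4@99

Derivation:
After op 1 [order #1] limit_buy(price=105, qty=4): fills=none; bids=[#1:4@105] asks=[-]
After op 2 cancel(order #1): fills=none; bids=[-] asks=[-]
After op 3 [order #2] limit_sell(price=99, qty=10): fills=none; bids=[-] asks=[#2:10@99]
After op 4 [order #3] limit_buy(price=100, qty=4): fills=#3x#2:4@99; bids=[-] asks=[#2:6@99]
After op 5 [order #4] limit_sell(price=102, qty=5): fills=none; bids=[-] asks=[#2:6@99 #4:5@102]
After op 6 [order #5] market_sell(qty=6): fills=none; bids=[-] asks=[#2:6@99 #4:5@102]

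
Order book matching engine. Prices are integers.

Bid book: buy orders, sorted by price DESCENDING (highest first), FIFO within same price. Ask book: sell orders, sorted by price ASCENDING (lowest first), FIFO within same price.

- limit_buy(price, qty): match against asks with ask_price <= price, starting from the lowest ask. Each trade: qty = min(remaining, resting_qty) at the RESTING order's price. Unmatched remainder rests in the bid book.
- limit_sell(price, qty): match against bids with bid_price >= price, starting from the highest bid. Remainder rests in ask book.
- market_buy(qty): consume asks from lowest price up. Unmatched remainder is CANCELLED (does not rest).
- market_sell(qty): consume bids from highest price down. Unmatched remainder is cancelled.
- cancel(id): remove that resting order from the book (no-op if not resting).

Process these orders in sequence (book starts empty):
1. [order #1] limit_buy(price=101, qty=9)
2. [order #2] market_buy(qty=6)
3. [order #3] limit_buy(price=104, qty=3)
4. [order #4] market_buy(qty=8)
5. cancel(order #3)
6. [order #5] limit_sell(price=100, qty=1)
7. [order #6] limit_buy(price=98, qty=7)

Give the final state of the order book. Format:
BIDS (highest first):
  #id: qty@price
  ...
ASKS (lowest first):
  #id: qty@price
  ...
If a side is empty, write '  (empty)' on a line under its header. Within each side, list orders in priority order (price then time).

Answer: BIDS (highest first):
  #1: 8@101
  #6: 7@98
ASKS (lowest first):
  (empty)

Derivation:
After op 1 [order #1] limit_buy(price=101, qty=9): fills=none; bids=[#1:9@101] asks=[-]
After op 2 [order #2] market_buy(qty=6): fills=none; bids=[#1:9@101] asks=[-]
After op 3 [order #3] limit_buy(price=104, qty=3): fills=none; bids=[#3:3@104 #1:9@101] asks=[-]
After op 4 [order #4] market_buy(qty=8): fills=none; bids=[#3:3@104 #1:9@101] asks=[-]
After op 5 cancel(order #3): fills=none; bids=[#1:9@101] asks=[-]
After op 6 [order #5] limit_sell(price=100, qty=1): fills=#1x#5:1@101; bids=[#1:8@101] asks=[-]
After op 7 [order #6] limit_buy(price=98, qty=7): fills=none; bids=[#1:8@101 #6:7@98] asks=[-]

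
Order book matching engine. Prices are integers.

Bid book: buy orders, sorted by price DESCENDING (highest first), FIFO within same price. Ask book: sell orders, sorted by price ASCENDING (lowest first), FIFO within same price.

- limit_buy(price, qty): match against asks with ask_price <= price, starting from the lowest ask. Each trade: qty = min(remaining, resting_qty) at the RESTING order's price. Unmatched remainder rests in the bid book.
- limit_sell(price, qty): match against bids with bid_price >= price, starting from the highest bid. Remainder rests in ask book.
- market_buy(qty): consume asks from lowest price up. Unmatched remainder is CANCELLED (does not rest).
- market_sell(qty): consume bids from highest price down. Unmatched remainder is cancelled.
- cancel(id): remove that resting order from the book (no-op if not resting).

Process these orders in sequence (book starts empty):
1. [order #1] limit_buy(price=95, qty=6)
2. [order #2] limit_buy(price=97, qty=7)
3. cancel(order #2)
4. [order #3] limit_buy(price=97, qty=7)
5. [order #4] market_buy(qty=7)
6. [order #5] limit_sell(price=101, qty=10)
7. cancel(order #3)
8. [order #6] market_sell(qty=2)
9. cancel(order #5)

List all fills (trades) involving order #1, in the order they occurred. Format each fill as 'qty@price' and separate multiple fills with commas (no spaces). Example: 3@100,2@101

After op 1 [order #1] limit_buy(price=95, qty=6): fills=none; bids=[#1:6@95] asks=[-]
After op 2 [order #2] limit_buy(price=97, qty=7): fills=none; bids=[#2:7@97 #1:6@95] asks=[-]
After op 3 cancel(order #2): fills=none; bids=[#1:6@95] asks=[-]
After op 4 [order #3] limit_buy(price=97, qty=7): fills=none; bids=[#3:7@97 #1:6@95] asks=[-]
After op 5 [order #4] market_buy(qty=7): fills=none; bids=[#3:7@97 #1:6@95] asks=[-]
After op 6 [order #5] limit_sell(price=101, qty=10): fills=none; bids=[#3:7@97 #1:6@95] asks=[#5:10@101]
After op 7 cancel(order #3): fills=none; bids=[#1:6@95] asks=[#5:10@101]
After op 8 [order #6] market_sell(qty=2): fills=#1x#6:2@95; bids=[#1:4@95] asks=[#5:10@101]
After op 9 cancel(order #5): fills=none; bids=[#1:4@95] asks=[-]

Answer: 2@95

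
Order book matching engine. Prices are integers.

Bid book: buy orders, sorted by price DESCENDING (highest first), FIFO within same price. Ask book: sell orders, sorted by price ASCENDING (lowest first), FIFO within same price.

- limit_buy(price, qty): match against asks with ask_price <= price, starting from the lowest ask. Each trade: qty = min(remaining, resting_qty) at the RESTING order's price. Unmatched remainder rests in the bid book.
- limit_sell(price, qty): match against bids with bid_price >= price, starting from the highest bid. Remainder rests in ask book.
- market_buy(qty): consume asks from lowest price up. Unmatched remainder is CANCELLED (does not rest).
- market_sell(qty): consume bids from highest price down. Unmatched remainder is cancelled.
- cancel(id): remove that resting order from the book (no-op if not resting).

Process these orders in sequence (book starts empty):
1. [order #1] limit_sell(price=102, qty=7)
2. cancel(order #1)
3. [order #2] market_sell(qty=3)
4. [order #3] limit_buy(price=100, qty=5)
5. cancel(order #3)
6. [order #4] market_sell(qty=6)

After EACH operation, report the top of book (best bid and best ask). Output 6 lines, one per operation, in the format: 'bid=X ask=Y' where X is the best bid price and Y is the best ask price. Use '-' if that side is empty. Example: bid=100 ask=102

After op 1 [order #1] limit_sell(price=102, qty=7): fills=none; bids=[-] asks=[#1:7@102]
After op 2 cancel(order #1): fills=none; bids=[-] asks=[-]
After op 3 [order #2] market_sell(qty=3): fills=none; bids=[-] asks=[-]
After op 4 [order #3] limit_buy(price=100, qty=5): fills=none; bids=[#3:5@100] asks=[-]
After op 5 cancel(order #3): fills=none; bids=[-] asks=[-]
After op 6 [order #4] market_sell(qty=6): fills=none; bids=[-] asks=[-]

Answer: bid=- ask=102
bid=- ask=-
bid=- ask=-
bid=100 ask=-
bid=- ask=-
bid=- ask=-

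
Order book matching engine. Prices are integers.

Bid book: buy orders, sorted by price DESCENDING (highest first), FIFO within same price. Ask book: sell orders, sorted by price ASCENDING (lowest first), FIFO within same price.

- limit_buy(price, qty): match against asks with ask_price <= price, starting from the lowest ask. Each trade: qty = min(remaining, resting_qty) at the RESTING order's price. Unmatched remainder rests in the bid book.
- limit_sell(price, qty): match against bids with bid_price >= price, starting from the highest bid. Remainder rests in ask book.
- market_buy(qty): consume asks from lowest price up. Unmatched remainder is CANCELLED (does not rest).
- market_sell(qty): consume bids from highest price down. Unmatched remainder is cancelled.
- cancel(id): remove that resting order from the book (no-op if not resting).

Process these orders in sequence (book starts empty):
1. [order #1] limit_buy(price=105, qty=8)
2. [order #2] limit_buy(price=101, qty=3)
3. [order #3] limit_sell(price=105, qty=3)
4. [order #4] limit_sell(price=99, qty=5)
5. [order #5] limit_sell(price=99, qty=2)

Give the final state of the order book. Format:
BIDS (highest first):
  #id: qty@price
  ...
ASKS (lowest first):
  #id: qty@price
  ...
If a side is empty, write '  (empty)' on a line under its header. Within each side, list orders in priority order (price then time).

After op 1 [order #1] limit_buy(price=105, qty=8): fills=none; bids=[#1:8@105] asks=[-]
After op 2 [order #2] limit_buy(price=101, qty=3): fills=none; bids=[#1:8@105 #2:3@101] asks=[-]
After op 3 [order #3] limit_sell(price=105, qty=3): fills=#1x#3:3@105; bids=[#1:5@105 #2:3@101] asks=[-]
After op 4 [order #4] limit_sell(price=99, qty=5): fills=#1x#4:5@105; bids=[#2:3@101] asks=[-]
After op 5 [order #5] limit_sell(price=99, qty=2): fills=#2x#5:2@101; bids=[#2:1@101] asks=[-]

Answer: BIDS (highest first):
  #2: 1@101
ASKS (lowest first):
  (empty)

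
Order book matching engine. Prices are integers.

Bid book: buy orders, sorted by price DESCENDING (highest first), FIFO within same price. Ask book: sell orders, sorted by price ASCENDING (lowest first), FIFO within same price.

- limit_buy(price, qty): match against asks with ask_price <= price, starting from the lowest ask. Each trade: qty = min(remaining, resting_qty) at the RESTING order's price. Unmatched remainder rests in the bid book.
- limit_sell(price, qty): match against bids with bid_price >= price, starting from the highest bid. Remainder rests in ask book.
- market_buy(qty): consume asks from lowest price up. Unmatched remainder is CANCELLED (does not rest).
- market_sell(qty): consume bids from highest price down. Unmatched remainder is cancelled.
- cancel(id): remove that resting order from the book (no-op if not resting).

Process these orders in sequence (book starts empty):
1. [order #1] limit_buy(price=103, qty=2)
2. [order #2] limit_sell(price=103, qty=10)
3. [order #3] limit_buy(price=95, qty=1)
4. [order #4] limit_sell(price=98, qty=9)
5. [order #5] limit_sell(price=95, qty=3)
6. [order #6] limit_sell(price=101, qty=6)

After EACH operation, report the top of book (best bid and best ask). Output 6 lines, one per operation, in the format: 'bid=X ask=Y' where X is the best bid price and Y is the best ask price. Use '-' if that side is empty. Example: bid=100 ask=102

Answer: bid=103 ask=-
bid=- ask=103
bid=95 ask=103
bid=95 ask=98
bid=- ask=95
bid=- ask=95

Derivation:
After op 1 [order #1] limit_buy(price=103, qty=2): fills=none; bids=[#1:2@103] asks=[-]
After op 2 [order #2] limit_sell(price=103, qty=10): fills=#1x#2:2@103; bids=[-] asks=[#2:8@103]
After op 3 [order #3] limit_buy(price=95, qty=1): fills=none; bids=[#3:1@95] asks=[#2:8@103]
After op 4 [order #4] limit_sell(price=98, qty=9): fills=none; bids=[#3:1@95] asks=[#4:9@98 #2:8@103]
After op 5 [order #5] limit_sell(price=95, qty=3): fills=#3x#5:1@95; bids=[-] asks=[#5:2@95 #4:9@98 #2:8@103]
After op 6 [order #6] limit_sell(price=101, qty=6): fills=none; bids=[-] asks=[#5:2@95 #4:9@98 #6:6@101 #2:8@103]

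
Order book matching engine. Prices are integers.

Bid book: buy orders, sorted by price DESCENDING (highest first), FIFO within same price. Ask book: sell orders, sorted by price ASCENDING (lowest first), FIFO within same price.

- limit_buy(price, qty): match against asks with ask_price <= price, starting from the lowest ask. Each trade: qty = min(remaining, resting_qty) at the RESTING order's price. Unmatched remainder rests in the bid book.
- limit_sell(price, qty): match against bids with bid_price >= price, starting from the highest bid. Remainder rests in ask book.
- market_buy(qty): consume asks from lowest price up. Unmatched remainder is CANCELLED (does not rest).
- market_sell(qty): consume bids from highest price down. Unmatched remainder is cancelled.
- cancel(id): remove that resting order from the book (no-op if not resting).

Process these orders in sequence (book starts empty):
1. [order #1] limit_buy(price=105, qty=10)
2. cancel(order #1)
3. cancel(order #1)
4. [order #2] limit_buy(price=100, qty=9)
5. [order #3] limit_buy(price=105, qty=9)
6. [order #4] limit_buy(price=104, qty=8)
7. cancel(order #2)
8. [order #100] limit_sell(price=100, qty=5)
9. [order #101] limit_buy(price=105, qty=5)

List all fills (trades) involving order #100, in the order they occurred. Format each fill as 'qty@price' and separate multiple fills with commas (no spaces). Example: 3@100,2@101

After op 1 [order #1] limit_buy(price=105, qty=10): fills=none; bids=[#1:10@105] asks=[-]
After op 2 cancel(order #1): fills=none; bids=[-] asks=[-]
After op 3 cancel(order #1): fills=none; bids=[-] asks=[-]
After op 4 [order #2] limit_buy(price=100, qty=9): fills=none; bids=[#2:9@100] asks=[-]
After op 5 [order #3] limit_buy(price=105, qty=9): fills=none; bids=[#3:9@105 #2:9@100] asks=[-]
After op 6 [order #4] limit_buy(price=104, qty=8): fills=none; bids=[#3:9@105 #4:8@104 #2:9@100] asks=[-]
After op 7 cancel(order #2): fills=none; bids=[#3:9@105 #4:8@104] asks=[-]
After op 8 [order #100] limit_sell(price=100, qty=5): fills=#3x#100:5@105; bids=[#3:4@105 #4:8@104] asks=[-]
After op 9 [order #101] limit_buy(price=105, qty=5): fills=none; bids=[#3:4@105 #101:5@105 #4:8@104] asks=[-]

Answer: 5@105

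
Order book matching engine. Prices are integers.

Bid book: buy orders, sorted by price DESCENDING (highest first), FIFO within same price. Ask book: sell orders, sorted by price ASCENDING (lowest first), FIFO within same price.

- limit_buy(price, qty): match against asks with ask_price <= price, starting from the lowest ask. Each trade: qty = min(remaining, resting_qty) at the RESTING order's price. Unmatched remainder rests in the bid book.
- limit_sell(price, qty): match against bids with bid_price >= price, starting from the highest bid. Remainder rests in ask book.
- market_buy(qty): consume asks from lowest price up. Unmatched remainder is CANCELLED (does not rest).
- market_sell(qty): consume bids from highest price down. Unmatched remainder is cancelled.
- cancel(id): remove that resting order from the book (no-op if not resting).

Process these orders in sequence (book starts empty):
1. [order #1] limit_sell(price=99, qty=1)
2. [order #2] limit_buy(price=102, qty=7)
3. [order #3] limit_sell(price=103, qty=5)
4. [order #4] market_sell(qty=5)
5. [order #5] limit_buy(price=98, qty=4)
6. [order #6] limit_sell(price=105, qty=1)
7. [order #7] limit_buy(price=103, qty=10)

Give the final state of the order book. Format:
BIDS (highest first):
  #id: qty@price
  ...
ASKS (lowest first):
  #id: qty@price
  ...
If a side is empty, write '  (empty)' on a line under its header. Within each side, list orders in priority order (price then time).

Answer: BIDS (highest first):
  #7: 5@103
  #2: 1@102
  #5: 4@98
ASKS (lowest first):
  #6: 1@105

Derivation:
After op 1 [order #1] limit_sell(price=99, qty=1): fills=none; bids=[-] asks=[#1:1@99]
After op 2 [order #2] limit_buy(price=102, qty=7): fills=#2x#1:1@99; bids=[#2:6@102] asks=[-]
After op 3 [order #3] limit_sell(price=103, qty=5): fills=none; bids=[#2:6@102] asks=[#3:5@103]
After op 4 [order #4] market_sell(qty=5): fills=#2x#4:5@102; bids=[#2:1@102] asks=[#3:5@103]
After op 5 [order #5] limit_buy(price=98, qty=4): fills=none; bids=[#2:1@102 #5:4@98] asks=[#3:5@103]
After op 6 [order #6] limit_sell(price=105, qty=1): fills=none; bids=[#2:1@102 #5:4@98] asks=[#3:5@103 #6:1@105]
After op 7 [order #7] limit_buy(price=103, qty=10): fills=#7x#3:5@103; bids=[#7:5@103 #2:1@102 #5:4@98] asks=[#6:1@105]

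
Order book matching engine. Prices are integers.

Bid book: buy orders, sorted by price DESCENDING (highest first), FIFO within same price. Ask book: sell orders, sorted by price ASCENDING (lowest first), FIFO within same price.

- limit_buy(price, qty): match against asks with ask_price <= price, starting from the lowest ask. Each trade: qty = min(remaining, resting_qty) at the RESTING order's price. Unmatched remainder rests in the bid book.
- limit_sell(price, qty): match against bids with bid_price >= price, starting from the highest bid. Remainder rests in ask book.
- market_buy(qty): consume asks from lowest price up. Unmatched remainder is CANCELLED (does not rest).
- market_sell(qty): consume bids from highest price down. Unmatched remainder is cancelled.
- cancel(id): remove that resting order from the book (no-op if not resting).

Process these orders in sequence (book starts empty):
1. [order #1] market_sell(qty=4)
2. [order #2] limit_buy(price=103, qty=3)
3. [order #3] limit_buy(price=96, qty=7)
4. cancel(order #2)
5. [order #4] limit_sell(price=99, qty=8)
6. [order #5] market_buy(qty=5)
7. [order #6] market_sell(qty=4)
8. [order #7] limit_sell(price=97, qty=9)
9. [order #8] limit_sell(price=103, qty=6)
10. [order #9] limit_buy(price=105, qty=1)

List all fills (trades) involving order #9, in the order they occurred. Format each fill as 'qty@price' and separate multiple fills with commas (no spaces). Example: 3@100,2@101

Answer: 1@97

Derivation:
After op 1 [order #1] market_sell(qty=4): fills=none; bids=[-] asks=[-]
After op 2 [order #2] limit_buy(price=103, qty=3): fills=none; bids=[#2:3@103] asks=[-]
After op 3 [order #3] limit_buy(price=96, qty=7): fills=none; bids=[#2:3@103 #3:7@96] asks=[-]
After op 4 cancel(order #2): fills=none; bids=[#3:7@96] asks=[-]
After op 5 [order #4] limit_sell(price=99, qty=8): fills=none; bids=[#3:7@96] asks=[#4:8@99]
After op 6 [order #5] market_buy(qty=5): fills=#5x#4:5@99; bids=[#3:7@96] asks=[#4:3@99]
After op 7 [order #6] market_sell(qty=4): fills=#3x#6:4@96; bids=[#3:3@96] asks=[#4:3@99]
After op 8 [order #7] limit_sell(price=97, qty=9): fills=none; bids=[#3:3@96] asks=[#7:9@97 #4:3@99]
After op 9 [order #8] limit_sell(price=103, qty=6): fills=none; bids=[#3:3@96] asks=[#7:9@97 #4:3@99 #8:6@103]
After op 10 [order #9] limit_buy(price=105, qty=1): fills=#9x#7:1@97; bids=[#3:3@96] asks=[#7:8@97 #4:3@99 #8:6@103]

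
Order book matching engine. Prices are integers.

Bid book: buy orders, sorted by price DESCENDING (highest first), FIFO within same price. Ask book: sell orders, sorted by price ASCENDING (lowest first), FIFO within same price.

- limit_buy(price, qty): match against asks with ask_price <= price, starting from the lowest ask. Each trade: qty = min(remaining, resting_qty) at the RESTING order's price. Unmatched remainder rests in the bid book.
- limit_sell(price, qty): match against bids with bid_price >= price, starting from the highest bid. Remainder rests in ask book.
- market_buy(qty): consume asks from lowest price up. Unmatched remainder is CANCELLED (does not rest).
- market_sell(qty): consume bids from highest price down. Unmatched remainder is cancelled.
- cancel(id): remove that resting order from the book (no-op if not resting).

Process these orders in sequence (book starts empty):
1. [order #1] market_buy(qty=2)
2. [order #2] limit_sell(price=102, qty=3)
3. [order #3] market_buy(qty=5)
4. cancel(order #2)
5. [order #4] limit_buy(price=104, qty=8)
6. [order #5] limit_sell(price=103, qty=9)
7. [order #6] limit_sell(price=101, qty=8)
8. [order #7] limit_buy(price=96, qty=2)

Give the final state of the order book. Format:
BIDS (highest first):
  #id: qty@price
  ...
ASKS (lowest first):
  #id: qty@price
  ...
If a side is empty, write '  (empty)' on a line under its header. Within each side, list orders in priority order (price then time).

Answer: BIDS (highest first):
  #7: 2@96
ASKS (lowest first):
  #6: 8@101
  #5: 1@103

Derivation:
After op 1 [order #1] market_buy(qty=2): fills=none; bids=[-] asks=[-]
After op 2 [order #2] limit_sell(price=102, qty=3): fills=none; bids=[-] asks=[#2:3@102]
After op 3 [order #3] market_buy(qty=5): fills=#3x#2:3@102; bids=[-] asks=[-]
After op 4 cancel(order #2): fills=none; bids=[-] asks=[-]
After op 5 [order #4] limit_buy(price=104, qty=8): fills=none; bids=[#4:8@104] asks=[-]
After op 6 [order #5] limit_sell(price=103, qty=9): fills=#4x#5:8@104; bids=[-] asks=[#5:1@103]
After op 7 [order #6] limit_sell(price=101, qty=8): fills=none; bids=[-] asks=[#6:8@101 #5:1@103]
After op 8 [order #7] limit_buy(price=96, qty=2): fills=none; bids=[#7:2@96] asks=[#6:8@101 #5:1@103]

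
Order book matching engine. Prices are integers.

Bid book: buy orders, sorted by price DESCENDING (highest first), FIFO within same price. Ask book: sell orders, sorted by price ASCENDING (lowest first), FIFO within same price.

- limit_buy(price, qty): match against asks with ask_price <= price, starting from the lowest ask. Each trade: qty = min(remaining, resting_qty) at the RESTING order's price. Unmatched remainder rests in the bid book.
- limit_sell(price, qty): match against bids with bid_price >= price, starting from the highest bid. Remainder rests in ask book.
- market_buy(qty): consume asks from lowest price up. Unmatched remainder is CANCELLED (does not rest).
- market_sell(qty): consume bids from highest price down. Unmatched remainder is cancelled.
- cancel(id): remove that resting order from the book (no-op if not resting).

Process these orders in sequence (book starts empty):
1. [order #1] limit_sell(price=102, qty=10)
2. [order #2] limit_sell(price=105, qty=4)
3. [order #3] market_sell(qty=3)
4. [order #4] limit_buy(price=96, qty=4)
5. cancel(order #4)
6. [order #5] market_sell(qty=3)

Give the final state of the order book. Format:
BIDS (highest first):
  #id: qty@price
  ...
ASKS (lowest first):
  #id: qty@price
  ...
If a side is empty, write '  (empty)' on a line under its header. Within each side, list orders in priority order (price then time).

Answer: BIDS (highest first):
  (empty)
ASKS (lowest first):
  #1: 10@102
  #2: 4@105

Derivation:
After op 1 [order #1] limit_sell(price=102, qty=10): fills=none; bids=[-] asks=[#1:10@102]
After op 2 [order #2] limit_sell(price=105, qty=4): fills=none; bids=[-] asks=[#1:10@102 #2:4@105]
After op 3 [order #3] market_sell(qty=3): fills=none; bids=[-] asks=[#1:10@102 #2:4@105]
After op 4 [order #4] limit_buy(price=96, qty=4): fills=none; bids=[#4:4@96] asks=[#1:10@102 #2:4@105]
After op 5 cancel(order #4): fills=none; bids=[-] asks=[#1:10@102 #2:4@105]
After op 6 [order #5] market_sell(qty=3): fills=none; bids=[-] asks=[#1:10@102 #2:4@105]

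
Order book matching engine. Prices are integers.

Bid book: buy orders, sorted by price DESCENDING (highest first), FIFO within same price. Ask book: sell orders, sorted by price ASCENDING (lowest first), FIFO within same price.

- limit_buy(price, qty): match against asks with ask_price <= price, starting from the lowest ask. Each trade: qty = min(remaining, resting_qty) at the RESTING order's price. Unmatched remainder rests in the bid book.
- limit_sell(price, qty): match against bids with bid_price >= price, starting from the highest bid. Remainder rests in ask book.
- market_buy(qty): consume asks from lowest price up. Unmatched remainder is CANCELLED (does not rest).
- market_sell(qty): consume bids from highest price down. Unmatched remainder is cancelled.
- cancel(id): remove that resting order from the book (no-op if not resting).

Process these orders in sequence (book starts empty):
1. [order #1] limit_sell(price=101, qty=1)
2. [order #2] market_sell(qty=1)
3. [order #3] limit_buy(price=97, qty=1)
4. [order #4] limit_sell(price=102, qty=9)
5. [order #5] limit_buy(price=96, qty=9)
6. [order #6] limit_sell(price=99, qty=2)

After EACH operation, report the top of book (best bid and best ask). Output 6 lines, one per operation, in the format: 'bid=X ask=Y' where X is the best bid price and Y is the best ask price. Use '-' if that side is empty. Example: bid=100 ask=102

Answer: bid=- ask=101
bid=- ask=101
bid=97 ask=101
bid=97 ask=101
bid=97 ask=101
bid=97 ask=99

Derivation:
After op 1 [order #1] limit_sell(price=101, qty=1): fills=none; bids=[-] asks=[#1:1@101]
After op 2 [order #2] market_sell(qty=1): fills=none; bids=[-] asks=[#1:1@101]
After op 3 [order #3] limit_buy(price=97, qty=1): fills=none; bids=[#3:1@97] asks=[#1:1@101]
After op 4 [order #4] limit_sell(price=102, qty=9): fills=none; bids=[#3:1@97] asks=[#1:1@101 #4:9@102]
After op 5 [order #5] limit_buy(price=96, qty=9): fills=none; bids=[#3:1@97 #5:9@96] asks=[#1:1@101 #4:9@102]
After op 6 [order #6] limit_sell(price=99, qty=2): fills=none; bids=[#3:1@97 #5:9@96] asks=[#6:2@99 #1:1@101 #4:9@102]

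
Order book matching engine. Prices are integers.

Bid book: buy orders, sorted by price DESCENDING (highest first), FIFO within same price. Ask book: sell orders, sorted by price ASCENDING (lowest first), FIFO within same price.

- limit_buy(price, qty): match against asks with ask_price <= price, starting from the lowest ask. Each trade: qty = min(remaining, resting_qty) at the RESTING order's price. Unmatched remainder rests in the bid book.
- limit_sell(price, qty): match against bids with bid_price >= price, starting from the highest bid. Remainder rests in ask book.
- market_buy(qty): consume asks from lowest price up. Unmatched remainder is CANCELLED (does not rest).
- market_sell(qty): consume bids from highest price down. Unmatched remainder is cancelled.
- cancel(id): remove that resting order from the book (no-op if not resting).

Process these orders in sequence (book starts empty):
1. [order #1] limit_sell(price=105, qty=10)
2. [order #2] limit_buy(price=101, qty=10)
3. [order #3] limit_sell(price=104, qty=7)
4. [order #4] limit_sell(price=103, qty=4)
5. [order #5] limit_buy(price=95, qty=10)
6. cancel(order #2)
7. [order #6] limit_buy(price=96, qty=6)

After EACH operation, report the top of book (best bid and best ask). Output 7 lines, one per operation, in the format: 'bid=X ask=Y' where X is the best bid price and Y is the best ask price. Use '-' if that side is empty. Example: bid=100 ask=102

Answer: bid=- ask=105
bid=101 ask=105
bid=101 ask=104
bid=101 ask=103
bid=101 ask=103
bid=95 ask=103
bid=96 ask=103

Derivation:
After op 1 [order #1] limit_sell(price=105, qty=10): fills=none; bids=[-] asks=[#1:10@105]
After op 2 [order #2] limit_buy(price=101, qty=10): fills=none; bids=[#2:10@101] asks=[#1:10@105]
After op 3 [order #3] limit_sell(price=104, qty=7): fills=none; bids=[#2:10@101] asks=[#3:7@104 #1:10@105]
After op 4 [order #4] limit_sell(price=103, qty=4): fills=none; bids=[#2:10@101] asks=[#4:4@103 #3:7@104 #1:10@105]
After op 5 [order #5] limit_buy(price=95, qty=10): fills=none; bids=[#2:10@101 #5:10@95] asks=[#4:4@103 #3:7@104 #1:10@105]
After op 6 cancel(order #2): fills=none; bids=[#5:10@95] asks=[#4:4@103 #3:7@104 #1:10@105]
After op 7 [order #6] limit_buy(price=96, qty=6): fills=none; bids=[#6:6@96 #5:10@95] asks=[#4:4@103 #3:7@104 #1:10@105]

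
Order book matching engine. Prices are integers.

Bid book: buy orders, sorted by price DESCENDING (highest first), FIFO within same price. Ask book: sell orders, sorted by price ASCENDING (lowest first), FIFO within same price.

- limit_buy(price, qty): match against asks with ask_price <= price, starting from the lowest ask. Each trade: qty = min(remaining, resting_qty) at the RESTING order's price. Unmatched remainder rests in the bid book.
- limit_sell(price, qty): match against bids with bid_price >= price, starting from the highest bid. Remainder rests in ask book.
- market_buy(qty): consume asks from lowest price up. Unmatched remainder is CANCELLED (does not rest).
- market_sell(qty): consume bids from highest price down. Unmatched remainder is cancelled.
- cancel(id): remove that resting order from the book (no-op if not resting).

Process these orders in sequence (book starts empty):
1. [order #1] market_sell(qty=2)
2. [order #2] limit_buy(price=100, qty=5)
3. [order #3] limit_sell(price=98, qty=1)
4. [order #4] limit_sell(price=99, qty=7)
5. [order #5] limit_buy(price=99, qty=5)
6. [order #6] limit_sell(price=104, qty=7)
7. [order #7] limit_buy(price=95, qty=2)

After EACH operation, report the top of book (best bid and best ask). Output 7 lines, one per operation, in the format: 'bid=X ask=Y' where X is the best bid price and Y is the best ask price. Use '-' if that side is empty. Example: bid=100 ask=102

Answer: bid=- ask=-
bid=100 ask=-
bid=100 ask=-
bid=- ask=99
bid=99 ask=-
bid=99 ask=104
bid=99 ask=104

Derivation:
After op 1 [order #1] market_sell(qty=2): fills=none; bids=[-] asks=[-]
After op 2 [order #2] limit_buy(price=100, qty=5): fills=none; bids=[#2:5@100] asks=[-]
After op 3 [order #3] limit_sell(price=98, qty=1): fills=#2x#3:1@100; bids=[#2:4@100] asks=[-]
After op 4 [order #4] limit_sell(price=99, qty=7): fills=#2x#4:4@100; bids=[-] asks=[#4:3@99]
After op 5 [order #5] limit_buy(price=99, qty=5): fills=#5x#4:3@99; bids=[#5:2@99] asks=[-]
After op 6 [order #6] limit_sell(price=104, qty=7): fills=none; bids=[#5:2@99] asks=[#6:7@104]
After op 7 [order #7] limit_buy(price=95, qty=2): fills=none; bids=[#5:2@99 #7:2@95] asks=[#6:7@104]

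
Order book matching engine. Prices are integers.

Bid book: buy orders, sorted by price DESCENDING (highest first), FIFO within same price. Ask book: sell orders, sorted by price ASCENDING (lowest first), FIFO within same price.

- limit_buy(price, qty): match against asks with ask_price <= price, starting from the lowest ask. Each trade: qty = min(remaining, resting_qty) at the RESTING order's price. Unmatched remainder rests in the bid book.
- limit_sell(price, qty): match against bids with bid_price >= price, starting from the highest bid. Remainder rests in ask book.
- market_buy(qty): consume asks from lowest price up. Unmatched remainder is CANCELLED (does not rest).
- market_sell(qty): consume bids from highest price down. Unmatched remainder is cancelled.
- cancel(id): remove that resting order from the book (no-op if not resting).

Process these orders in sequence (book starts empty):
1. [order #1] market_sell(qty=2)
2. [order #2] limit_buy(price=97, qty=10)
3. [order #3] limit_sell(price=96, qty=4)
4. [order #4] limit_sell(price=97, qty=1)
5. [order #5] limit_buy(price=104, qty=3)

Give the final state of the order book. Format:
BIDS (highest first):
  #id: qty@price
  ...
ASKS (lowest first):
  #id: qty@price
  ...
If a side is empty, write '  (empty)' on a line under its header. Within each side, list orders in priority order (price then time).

Answer: BIDS (highest first):
  #5: 3@104
  #2: 5@97
ASKS (lowest first):
  (empty)

Derivation:
After op 1 [order #1] market_sell(qty=2): fills=none; bids=[-] asks=[-]
After op 2 [order #2] limit_buy(price=97, qty=10): fills=none; bids=[#2:10@97] asks=[-]
After op 3 [order #3] limit_sell(price=96, qty=4): fills=#2x#3:4@97; bids=[#2:6@97] asks=[-]
After op 4 [order #4] limit_sell(price=97, qty=1): fills=#2x#4:1@97; bids=[#2:5@97] asks=[-]
After op 5 [order #5] limit_buy(price=104, qty=3): fills=none; bids=[#5:3@104 #2:5@97] asks=[-]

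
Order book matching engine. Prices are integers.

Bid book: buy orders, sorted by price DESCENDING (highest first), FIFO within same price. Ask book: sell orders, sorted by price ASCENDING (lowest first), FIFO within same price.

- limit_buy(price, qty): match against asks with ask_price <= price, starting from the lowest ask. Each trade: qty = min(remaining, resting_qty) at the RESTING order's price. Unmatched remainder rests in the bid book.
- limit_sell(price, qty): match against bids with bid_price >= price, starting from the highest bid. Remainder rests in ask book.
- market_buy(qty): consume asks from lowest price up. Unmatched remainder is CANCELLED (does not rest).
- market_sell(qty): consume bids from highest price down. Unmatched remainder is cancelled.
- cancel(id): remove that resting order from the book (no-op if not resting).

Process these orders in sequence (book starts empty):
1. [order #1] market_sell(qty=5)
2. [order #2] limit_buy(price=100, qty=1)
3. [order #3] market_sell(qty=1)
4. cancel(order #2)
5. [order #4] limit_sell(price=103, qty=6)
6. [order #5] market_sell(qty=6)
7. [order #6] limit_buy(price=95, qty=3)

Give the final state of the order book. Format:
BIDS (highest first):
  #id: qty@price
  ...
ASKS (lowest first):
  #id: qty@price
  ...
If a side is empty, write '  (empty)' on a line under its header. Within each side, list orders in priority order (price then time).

After op 1 [order #1] market_sell(qty=5): fills=none; bids=[-] asks=[-]
After op 2 [order #2] limit_buy(price=100, qty=1): fills=none; bids=[#2:1@100] asks=[-]
After op 3 [order #3] market_sell(qty=1): fills=#2x#3:1@100; bids=[-] asks=[-]
After op 4 cancel(order #2): fills=none; bids=[-] asks=[-]
After op 5 [order #4] limit_sell(price=103, qty=6): fills=none; bids=[-] asks=[#4:6@103]
After op 6 [order #5] market_sell(qty=6): fills=none; bids=[-] asks=[#4:6@103]
After op 7 [order #6] limit_buy(price=95, qty=3): fills=none; bids=[#6:3@95] asks=[#4:6@103]

Answer: BIDS (highest first):
  #6: 3@95
ASKS (lowest first):
  #4: 6@103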